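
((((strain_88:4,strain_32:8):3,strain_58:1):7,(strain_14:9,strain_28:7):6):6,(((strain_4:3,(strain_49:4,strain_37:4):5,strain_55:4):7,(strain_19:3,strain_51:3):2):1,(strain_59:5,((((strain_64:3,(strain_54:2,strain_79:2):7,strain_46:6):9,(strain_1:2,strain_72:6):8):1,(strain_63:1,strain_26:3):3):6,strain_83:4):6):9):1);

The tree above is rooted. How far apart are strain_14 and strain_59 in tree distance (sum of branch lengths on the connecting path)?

The path runs strain_14 → … → MRCA → … → strain_59; the MRCA is the root of the tree.
Branch lengths along that path: 9 + 6 + 6 + 1 + 9 + 5 = 36.

36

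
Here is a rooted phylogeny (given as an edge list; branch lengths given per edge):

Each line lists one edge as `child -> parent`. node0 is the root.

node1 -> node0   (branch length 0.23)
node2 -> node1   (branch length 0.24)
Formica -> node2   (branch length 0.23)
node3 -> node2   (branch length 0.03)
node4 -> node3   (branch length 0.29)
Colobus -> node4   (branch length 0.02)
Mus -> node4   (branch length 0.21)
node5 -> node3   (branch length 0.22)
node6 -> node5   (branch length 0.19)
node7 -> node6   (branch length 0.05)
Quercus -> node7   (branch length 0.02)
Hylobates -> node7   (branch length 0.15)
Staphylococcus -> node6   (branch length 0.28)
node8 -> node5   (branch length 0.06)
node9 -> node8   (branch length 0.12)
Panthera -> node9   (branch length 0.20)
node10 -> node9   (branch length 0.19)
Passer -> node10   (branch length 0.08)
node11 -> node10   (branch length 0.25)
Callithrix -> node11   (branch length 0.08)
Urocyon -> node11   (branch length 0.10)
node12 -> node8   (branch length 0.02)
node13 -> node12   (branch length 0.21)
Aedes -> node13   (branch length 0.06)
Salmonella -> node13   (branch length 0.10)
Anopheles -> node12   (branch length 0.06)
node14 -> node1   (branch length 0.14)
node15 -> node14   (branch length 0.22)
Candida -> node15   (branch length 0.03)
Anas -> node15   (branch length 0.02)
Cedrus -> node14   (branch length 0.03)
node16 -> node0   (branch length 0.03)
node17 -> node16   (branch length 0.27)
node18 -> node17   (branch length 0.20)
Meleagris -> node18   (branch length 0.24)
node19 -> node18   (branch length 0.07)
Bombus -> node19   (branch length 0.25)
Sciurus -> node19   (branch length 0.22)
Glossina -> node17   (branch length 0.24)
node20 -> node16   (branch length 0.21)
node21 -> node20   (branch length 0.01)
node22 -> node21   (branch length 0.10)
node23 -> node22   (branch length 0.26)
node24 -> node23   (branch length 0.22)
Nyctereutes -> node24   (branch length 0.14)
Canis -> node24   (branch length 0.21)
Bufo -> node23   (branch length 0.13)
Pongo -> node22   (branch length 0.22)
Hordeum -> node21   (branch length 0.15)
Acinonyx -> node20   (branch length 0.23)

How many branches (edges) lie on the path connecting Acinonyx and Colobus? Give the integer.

The MRCA of Acinonyx and Colobus is the root of the tree.
From Acinonyx up to that node: 3 branches. From Colobus up to the same node: 5 branches. Total: 3 + 5 = 8.

8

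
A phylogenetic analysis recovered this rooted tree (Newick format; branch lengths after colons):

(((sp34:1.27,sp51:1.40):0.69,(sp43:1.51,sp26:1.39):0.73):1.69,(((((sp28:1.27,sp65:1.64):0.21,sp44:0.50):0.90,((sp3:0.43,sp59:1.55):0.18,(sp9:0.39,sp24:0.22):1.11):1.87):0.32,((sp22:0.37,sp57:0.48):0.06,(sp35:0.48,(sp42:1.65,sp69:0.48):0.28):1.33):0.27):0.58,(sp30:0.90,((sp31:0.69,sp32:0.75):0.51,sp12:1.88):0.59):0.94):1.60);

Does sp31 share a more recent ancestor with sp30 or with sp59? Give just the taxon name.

The MRCA of sp31 and sp30 subtends (sp30,((sp31,sp32),sp12)) (4 taxa).
The MRCA of sp31 and sp59 subtends (((((sp28,sp65),sp44),((sp3,sp59),(sp9,sp24))),((sp22,sp57),(sp35,(sp42,sp69)))),(sp30,((sp31,sp32),sp12))) (16 taxa).
The first is nested inside the second, so sp31 shares a more recent common ancestor with sp30.

sp30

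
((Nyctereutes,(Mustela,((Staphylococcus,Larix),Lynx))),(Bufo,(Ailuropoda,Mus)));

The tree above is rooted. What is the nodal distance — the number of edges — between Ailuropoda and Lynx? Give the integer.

The MRCA of Ailuropoda and Lynx is the root of the tree.
From Ailuropoda up to that node: 3 branches. From Lynx up to the same node: 4 branches. Total: 3 + 4 = 7.

7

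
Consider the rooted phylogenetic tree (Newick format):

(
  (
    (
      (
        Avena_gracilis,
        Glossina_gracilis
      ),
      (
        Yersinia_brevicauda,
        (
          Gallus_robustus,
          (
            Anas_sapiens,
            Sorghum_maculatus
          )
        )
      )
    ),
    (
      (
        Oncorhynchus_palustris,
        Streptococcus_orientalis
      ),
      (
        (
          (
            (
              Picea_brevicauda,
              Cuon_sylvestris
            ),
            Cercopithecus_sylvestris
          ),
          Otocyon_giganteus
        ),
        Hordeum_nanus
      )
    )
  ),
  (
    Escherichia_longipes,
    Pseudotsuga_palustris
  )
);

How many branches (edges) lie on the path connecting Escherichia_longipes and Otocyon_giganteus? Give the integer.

The MRCA of Escherichia_longipes and Otocyon_giganteus is the root of the tree.
From Escherichia_longipes up to that node: 2 branches. From Otocyon_giganteus up to the same node: 5 branches. Total: 2 + 5 = 7.

7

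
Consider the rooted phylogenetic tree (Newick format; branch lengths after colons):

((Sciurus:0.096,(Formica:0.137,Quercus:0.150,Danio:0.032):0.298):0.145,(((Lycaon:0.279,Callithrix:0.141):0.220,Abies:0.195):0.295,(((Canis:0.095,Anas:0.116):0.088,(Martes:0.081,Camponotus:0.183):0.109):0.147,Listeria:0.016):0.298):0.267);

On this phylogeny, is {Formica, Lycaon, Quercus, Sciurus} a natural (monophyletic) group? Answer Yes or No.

No

The MRCA of the listed taxa is the root, so the smallest clade containing them is the whole tree.
That clade also contains Abies, Anas, Callithrix, Camponotus, Canis, Danio, Listeria, Martes, which are not in the proposed group, so the group is not monophyletic.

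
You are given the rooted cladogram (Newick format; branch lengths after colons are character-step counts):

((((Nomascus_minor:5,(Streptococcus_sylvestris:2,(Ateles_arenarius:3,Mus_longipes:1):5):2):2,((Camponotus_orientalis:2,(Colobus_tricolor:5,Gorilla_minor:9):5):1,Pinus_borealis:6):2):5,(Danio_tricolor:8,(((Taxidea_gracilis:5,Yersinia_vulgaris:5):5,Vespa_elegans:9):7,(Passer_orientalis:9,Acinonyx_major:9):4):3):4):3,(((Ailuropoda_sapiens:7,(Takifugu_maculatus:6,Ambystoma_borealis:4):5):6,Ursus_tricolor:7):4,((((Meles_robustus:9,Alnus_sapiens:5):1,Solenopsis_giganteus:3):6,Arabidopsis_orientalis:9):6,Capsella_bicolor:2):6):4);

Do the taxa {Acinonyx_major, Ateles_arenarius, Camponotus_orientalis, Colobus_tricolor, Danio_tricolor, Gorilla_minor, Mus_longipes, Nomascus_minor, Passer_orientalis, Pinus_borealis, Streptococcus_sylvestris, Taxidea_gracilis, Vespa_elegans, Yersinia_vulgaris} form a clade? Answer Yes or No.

Yes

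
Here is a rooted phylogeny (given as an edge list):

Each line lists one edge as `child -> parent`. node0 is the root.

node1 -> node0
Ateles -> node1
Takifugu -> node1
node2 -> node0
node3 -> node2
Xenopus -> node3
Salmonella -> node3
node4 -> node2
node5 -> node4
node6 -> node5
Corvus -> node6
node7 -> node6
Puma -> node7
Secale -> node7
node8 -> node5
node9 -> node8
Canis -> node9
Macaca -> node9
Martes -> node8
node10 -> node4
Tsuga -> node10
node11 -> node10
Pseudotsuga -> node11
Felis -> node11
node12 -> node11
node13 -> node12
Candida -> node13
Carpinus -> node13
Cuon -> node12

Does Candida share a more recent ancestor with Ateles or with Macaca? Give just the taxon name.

The MRCA of Candida and Macaca subtends (((Corvus,(Puma,Secale)),((Canis,Macaca),Martes)),(Tsuga,(Pseudotsuga,Felis,((Candida,Carpinus),Cuon)))) (12 taxa).
The MRCA of Candida and Ateles is the root, subtending the entire tree (16 taxa).
The first is nested inside the second, so Candida shares a more recent common ancestor with Macaca.

Macaca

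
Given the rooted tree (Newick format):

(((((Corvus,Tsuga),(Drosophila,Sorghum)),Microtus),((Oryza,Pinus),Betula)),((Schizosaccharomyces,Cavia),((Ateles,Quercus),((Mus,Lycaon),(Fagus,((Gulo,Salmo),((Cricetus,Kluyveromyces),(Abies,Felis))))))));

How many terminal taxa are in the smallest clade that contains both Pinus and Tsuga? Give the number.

The MRCA of Pinus and Tsuga is the node subtending ((((Corvus,Tsuga),(Drosophila,Sorghum)),Microtus),((Oryza,Pinus),Betula)).
That clade contains 8 terminal taxa: Betula, Corvus, Drosophila, Microtus, Oryza, Pinus, Sorghum, Tsuga.

8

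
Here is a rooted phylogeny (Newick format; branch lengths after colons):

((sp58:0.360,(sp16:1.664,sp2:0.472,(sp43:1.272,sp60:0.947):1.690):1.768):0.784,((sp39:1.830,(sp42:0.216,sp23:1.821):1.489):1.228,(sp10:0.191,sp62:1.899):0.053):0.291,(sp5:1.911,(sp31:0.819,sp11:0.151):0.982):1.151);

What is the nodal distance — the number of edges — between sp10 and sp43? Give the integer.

7

The MRCA of sp10 and sp43 is the root of the tree.
From sp10 up to that node: 3 branches. From sp43 up to the same node: 4 branches. Total: 3 + 4 = 7.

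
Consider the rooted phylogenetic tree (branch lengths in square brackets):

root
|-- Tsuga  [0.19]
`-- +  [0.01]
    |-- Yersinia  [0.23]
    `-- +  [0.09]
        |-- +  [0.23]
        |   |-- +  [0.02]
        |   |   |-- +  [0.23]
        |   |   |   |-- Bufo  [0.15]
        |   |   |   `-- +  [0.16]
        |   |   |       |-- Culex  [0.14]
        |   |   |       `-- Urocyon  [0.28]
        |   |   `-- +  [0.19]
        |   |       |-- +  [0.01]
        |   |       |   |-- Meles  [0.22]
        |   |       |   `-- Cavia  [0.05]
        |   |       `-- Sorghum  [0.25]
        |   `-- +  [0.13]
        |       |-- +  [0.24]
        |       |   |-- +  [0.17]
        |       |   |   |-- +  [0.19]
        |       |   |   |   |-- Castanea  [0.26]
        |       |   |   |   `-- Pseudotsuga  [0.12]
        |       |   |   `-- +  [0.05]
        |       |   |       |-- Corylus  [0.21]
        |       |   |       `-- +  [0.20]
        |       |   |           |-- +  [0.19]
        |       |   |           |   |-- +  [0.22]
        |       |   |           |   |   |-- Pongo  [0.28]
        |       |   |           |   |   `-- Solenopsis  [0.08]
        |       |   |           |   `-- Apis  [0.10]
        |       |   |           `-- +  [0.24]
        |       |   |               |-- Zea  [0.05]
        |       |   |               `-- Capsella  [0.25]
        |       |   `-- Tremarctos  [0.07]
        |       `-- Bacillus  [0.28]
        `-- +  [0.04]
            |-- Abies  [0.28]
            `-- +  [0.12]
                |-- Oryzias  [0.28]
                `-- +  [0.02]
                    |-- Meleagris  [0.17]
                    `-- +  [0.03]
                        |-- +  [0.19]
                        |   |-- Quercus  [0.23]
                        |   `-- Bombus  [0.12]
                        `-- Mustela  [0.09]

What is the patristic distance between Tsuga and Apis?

1.60

The path runs Tsuga → … → MRCA → … → Apis; the MRCA is the root of the tree.
Branch lengths along that path: 0.19 + 0.01 + 0.09 + 0.23 + 0.13 + 0.24 + 0.17 + 0.05 + 0.20 + 0.19 + 0.10 = 1.60.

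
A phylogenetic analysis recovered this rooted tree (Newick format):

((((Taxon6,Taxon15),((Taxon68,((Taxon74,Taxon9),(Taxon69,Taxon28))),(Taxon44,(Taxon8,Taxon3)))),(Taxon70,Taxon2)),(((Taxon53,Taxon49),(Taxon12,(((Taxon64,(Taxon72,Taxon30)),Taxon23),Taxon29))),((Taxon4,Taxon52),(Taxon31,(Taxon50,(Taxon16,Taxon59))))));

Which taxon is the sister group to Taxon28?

Taxon28 attaches to the tree at the node subtending (Taxon69,Taxon28).
The other lineage descending from that same node — the sister group — is the single tip Taxon69.

Taxon69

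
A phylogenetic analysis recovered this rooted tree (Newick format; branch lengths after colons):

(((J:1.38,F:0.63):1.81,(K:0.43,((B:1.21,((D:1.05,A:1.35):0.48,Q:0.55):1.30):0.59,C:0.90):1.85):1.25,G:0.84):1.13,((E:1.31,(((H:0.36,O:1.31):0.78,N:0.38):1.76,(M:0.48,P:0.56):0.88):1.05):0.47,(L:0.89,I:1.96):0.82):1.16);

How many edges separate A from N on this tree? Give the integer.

12

The MRCA of A and N is the root of the tree.
From A up to that node: 7 branches. From N up to the same node: 5 branches. Total: 7 + 5 = 12.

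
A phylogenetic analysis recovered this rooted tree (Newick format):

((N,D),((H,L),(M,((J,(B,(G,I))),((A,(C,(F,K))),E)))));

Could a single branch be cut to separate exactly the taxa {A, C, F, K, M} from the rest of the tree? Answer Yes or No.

The MRCA of the listed taxa subtends (M,((J,(B,(G,I))),((A,(C,(F,K))),E))).
That clade also contains B, E, G, I, J, which are not in the proposed group, so the group is not monophyletic.

No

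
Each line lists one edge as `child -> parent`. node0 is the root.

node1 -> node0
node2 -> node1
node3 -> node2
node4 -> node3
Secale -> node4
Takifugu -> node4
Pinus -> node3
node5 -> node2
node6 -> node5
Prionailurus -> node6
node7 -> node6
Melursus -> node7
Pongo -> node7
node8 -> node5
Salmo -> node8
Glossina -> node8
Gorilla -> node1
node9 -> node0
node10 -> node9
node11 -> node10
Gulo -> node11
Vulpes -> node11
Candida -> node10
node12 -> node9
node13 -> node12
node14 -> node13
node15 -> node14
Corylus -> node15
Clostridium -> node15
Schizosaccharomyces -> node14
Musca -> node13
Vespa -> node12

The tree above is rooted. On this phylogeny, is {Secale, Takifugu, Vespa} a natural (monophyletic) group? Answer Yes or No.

No

The MRCA of the listed taxa is the root, so the smallest clade containing them is the whole tree.
That clade also contains Candida, Clostridium, Corylus, Glossina, Gorilla, Gulo, Melursus, Musca, Pinus, Pongo, Prionailurus, Salmo, Schizosaccharomyces, Vulpes, which are not in the proposed group, so the group is not monophyletic.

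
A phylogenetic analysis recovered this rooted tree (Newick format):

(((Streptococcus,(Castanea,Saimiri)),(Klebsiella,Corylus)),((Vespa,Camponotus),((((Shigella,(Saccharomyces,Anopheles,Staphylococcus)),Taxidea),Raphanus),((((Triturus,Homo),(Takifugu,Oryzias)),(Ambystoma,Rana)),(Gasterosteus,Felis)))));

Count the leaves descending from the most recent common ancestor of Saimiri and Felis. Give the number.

21

The MRCA of Saimiri and Felis is the root, so the clade is the entire tree.
That clade contains 21 terminal taxa: Ambystoma, Anopheles, Camponotus, Castanea, Corylus, Felis, Gasterosteus, Homo, Klebsiella, Oryzias, Rana, Raphanus, Saccharomyces, Saimiri, Shigella, Staphylococcus, Streptococcus, Takifugu, Taxidea, Triturus, Vespa.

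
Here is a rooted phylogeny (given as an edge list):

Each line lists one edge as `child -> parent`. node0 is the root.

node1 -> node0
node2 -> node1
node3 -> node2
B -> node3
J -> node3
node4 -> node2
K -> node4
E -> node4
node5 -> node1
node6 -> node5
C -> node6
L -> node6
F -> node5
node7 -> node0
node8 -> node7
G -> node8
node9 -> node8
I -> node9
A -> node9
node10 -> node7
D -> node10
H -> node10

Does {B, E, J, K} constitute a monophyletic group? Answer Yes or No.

Yes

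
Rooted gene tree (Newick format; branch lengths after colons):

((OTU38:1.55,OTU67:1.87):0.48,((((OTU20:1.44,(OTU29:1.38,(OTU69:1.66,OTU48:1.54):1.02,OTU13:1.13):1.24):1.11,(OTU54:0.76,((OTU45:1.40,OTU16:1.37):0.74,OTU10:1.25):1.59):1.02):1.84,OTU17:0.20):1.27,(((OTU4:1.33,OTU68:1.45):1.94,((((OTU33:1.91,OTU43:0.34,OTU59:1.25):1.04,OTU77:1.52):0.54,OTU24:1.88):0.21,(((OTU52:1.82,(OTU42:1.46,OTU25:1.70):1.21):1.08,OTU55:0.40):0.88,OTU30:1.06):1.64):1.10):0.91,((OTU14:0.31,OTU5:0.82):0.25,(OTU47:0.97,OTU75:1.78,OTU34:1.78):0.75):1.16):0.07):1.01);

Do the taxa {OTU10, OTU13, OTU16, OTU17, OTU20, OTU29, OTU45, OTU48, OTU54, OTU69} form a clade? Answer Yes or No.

The most recent common ancestor of these taxa subtends (((OTU20,(OTU29,(OTU69,OTU48),OTU13)),(OTU54,((OTU45,OTU16),OTU10))),OTU17).
That clade has exactly 10 tips — every listed taxon and nothing else — so the group is monophyletic.

Yes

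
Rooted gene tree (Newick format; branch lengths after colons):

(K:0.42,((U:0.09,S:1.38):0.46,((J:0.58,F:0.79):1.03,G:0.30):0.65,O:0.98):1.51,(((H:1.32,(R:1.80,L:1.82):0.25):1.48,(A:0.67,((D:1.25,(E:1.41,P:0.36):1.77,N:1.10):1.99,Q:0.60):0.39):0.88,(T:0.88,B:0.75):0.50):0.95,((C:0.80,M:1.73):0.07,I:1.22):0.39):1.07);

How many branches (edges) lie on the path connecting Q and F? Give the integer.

9

The MRCA of Q and F is the root of the tree.
From Q up to that node: 5 branches. From F up to the same node: 4 branches. Total: 5 + 4 = 9.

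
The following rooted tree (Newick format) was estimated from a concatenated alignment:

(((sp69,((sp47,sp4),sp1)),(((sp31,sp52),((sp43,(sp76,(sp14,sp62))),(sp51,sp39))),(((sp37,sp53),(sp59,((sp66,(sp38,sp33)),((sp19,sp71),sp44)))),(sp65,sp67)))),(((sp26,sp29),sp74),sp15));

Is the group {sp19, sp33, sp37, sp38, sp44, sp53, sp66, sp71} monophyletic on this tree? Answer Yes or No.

The MRCA of the listed taxa subtends ((sp37,sp53),(sp59,((sp66,(sp38,sp33)),((sp19,sp71),sp44)))).
That clade also contains sp59, which is not in the proposed group, so the group is not monophyletic.

No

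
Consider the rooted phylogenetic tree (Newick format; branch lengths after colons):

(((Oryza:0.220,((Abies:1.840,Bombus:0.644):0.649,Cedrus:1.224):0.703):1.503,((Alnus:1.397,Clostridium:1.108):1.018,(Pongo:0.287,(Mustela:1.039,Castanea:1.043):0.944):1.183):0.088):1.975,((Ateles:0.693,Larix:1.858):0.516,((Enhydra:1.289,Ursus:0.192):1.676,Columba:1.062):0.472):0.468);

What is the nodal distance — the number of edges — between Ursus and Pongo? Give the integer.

The MRCA of Ursus and Pongo is the root of the tree.
From Ursus up to that node: 4 branches. From Pongo up to the same node: 4 branches. Total: 4 + 4 = 8.

8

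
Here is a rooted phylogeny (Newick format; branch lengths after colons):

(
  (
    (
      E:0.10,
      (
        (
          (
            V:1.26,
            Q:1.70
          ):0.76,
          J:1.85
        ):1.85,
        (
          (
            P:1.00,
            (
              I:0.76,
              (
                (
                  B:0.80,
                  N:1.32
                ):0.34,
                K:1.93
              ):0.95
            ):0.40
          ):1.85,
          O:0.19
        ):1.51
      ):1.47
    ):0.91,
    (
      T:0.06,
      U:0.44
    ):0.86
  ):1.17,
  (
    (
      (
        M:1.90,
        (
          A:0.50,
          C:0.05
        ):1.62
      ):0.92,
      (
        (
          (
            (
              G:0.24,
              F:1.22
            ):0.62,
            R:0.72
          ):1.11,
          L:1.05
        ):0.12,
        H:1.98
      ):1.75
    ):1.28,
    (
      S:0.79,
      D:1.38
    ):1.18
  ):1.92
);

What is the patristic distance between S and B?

The path runs S → … → MRCA → … → B; the MRCA is the root of the tree.
Branch lengths along that path: 0.79 + 1.18 + 1.92 + 1.17 + 0.91 + 1.47 + 1.51 + 1.85 + 0.40 + 0.95 + 0.34 + 0.80 = 13.29.

13.29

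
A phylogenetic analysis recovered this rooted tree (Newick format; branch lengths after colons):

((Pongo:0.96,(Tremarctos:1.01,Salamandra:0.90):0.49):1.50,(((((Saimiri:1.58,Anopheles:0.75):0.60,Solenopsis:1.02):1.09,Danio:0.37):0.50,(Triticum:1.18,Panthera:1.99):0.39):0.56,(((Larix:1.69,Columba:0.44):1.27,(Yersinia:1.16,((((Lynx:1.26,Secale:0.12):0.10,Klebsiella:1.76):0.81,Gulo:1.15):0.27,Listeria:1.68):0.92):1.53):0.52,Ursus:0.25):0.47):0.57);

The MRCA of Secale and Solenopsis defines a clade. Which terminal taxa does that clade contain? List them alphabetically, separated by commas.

Anopheles, Columba, Danio, Gulo, Klebsiella, Larix, Listeria, Lynx, Panthera, Saimiri, Secale, Solenopsis, Triticum, Ursus, Yersinia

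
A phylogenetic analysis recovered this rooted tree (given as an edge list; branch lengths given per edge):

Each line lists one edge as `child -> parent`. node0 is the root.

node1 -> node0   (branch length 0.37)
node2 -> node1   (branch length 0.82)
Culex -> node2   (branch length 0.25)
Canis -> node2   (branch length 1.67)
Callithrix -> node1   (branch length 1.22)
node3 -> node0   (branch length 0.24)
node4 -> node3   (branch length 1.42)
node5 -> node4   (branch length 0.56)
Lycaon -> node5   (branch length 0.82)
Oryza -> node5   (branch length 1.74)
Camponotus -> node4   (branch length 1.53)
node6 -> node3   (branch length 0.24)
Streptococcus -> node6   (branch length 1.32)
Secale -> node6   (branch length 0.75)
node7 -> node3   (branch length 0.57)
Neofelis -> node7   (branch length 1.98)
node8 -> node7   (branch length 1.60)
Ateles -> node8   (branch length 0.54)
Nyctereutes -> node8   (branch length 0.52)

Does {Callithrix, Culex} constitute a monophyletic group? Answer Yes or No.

No

The MRCA of the listed taxa subtends ((Culex,Canis),Callithrix).
That clade also contains Canis, which is not in the proposed group, so the group is not monophyletic.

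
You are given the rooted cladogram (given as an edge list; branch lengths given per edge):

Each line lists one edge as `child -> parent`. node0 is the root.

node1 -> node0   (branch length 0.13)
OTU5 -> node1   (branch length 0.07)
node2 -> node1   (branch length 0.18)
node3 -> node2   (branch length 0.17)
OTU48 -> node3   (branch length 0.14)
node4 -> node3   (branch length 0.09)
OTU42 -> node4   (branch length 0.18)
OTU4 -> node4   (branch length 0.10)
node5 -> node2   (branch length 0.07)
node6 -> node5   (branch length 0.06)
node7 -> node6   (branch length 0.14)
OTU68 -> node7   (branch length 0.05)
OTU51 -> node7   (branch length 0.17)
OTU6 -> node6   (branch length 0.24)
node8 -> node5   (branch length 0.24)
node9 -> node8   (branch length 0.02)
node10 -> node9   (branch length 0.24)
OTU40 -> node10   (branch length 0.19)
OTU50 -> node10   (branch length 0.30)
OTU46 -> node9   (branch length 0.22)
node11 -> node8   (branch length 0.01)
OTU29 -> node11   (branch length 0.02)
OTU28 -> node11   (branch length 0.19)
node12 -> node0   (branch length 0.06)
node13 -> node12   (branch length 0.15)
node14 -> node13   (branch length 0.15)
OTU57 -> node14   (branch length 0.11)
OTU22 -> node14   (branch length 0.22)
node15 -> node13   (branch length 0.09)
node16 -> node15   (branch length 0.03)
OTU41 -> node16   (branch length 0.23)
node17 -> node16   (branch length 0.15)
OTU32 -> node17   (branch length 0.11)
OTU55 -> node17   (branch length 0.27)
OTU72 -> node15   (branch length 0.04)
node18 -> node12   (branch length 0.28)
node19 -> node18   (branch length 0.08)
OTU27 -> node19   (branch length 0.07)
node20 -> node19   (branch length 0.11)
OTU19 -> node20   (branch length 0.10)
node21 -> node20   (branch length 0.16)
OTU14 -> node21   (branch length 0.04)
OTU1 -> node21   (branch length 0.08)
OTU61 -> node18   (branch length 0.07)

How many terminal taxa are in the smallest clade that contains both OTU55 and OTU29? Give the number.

The MRCA of OTU55 and OTU29 is the root, so the clade is the entire tree.
That clade contains 23 terminal taxa: OTU1, OTU14, OTU19, OTU22, OTU27, OTU28, OTU29, OTU32, OTU4, OTU40, OTU41, OTU42, OTU46, OTU48, OTU5, OTU50, OTU51, OTU55, OTU57, OTU6, OTU61, OTU68, OTU72.

23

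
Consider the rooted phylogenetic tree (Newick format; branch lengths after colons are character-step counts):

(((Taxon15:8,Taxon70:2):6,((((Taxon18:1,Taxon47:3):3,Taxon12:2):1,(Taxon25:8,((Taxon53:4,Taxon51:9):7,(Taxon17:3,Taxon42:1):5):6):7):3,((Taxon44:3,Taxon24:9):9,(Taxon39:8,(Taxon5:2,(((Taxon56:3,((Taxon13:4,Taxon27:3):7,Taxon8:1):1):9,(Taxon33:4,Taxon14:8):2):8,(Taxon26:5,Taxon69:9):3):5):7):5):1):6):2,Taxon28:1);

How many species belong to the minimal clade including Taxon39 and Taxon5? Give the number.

The MRCA of Taxon39 and Taxon5 is the node subtending (Taxon39,(Taxon5,(((Taxon56,((Taxon13,Taxon27),Taxon8)),(Taxon33,Taxon14)),(Taxon26,Taxon69)))).
That clade contains 10 terminal taxa: Taxon13, Taxon14, Taxon26, Taxon27, Taxon33, Taxon39, Taxon5, Taxon56, Taxon69, Taxon8.

10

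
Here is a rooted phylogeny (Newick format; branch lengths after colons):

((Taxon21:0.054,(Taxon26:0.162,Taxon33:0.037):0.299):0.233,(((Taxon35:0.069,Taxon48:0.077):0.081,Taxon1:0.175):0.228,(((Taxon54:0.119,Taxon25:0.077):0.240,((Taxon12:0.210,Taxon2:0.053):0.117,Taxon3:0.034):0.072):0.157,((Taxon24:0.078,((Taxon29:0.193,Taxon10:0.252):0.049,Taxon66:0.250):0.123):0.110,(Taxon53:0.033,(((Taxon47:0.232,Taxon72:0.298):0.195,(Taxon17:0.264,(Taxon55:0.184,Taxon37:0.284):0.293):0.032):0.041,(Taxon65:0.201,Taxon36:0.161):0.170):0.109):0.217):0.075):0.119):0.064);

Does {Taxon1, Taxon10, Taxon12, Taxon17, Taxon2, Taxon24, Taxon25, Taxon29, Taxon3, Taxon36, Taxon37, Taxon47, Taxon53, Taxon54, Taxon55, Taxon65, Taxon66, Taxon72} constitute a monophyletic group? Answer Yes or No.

The MRCA of the listed taxa subtends (((Taxon35,Taxon48),Taxon1),(((Taxon54,Taxon25),((Taxon12,Taxon2),Taxon3)),((Taxon24,((Taxon29,Taxon10),Taxon66)),(Taxon53,(((Taxon47,Taxon72),(Taxon17,(Taxon55,Taxon37))),(Taxon65,Taxon36)))))).
That clade also contains Taxon35, Taxon48, which are not in the proposed group, so the group is not monophyletic.

No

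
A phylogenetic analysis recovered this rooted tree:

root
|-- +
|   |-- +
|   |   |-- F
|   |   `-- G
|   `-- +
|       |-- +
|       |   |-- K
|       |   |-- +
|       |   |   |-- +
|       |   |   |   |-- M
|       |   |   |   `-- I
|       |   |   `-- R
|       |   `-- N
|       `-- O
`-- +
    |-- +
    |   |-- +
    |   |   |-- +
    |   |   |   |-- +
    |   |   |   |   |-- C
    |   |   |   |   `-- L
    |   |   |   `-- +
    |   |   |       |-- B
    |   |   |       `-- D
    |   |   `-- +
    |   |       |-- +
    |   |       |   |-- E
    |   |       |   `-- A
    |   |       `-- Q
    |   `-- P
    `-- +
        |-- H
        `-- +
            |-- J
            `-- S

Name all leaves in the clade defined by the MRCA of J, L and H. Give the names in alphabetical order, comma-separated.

A, B, C, D, E, H, J, L, P, Q, S

Tracing J: it sits inside (J,S).
Tracing L: it sits inside (C,L).
Tracing H: it sits inside (H,(J,S)).
The smallest clade enclosing all 3 is (((((C,L),(B,D)),((E,A),Q)),P),(H,(J,S))); the answer is its 11 terminal taxa in alphabetical order.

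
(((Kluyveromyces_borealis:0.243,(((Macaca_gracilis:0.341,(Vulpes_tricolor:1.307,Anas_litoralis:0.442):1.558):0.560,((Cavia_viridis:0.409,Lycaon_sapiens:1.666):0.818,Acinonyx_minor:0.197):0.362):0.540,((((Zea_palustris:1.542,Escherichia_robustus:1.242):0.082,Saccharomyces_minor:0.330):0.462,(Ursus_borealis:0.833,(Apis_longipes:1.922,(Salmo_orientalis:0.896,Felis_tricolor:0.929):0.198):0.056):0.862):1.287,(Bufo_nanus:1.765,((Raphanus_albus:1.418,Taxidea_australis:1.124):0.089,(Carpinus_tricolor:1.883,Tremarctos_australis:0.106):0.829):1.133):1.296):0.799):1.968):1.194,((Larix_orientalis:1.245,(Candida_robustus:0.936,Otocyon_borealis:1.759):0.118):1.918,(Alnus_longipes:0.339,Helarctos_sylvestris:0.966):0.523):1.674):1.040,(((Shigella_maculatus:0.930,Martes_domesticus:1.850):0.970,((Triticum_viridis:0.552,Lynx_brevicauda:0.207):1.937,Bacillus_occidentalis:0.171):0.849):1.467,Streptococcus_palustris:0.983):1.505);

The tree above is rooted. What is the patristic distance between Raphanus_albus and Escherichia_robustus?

7.009

The path runs Raphanus_albus → … → MRCA → … → Escherichia_robustus; the MRCA is the node subtending ((((Zea_palustris,Escherichia_robustus),Saccharomyces_minor),(Ursus_borealis,(Apis_longipes,(Salmo_orientalis,Felis_tricolor)))),(Bufo_nanus,((Raphanus_albus,Taxidea_australis),(Carpinus_tricolor,Tremarctos_australis)))).
Branch lengths along that path: 1.418 + 0.089 + 1.133 + 1.296 + 1.287 + 0.462 + 0.082 + 1.242 = 7.009.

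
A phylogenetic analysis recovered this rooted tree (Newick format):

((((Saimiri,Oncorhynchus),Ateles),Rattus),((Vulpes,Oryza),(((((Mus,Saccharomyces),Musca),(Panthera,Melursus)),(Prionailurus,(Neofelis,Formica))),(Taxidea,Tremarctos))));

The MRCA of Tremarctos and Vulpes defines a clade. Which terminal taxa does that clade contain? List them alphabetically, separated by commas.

Formica, Melursus, Mus, Musca, Neofelis, Oryza, Panthera, Prionailurus, Saccharomyces, Taxidea, Tremarctos, Vulpes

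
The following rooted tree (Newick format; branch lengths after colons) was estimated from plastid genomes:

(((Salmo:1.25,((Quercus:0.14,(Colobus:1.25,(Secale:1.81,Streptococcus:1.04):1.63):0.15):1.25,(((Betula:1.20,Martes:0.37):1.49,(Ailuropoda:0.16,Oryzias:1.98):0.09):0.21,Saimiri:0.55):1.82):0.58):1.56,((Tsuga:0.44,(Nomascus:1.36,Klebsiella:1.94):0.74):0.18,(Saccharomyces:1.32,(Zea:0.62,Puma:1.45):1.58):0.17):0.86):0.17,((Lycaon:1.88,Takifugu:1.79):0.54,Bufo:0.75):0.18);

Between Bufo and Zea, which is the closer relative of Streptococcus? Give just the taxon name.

Zea

The MRCA of Streptococcus and Zea subtends ((Salmo,((Quercus,(Colobus,(Secale,Streptococcus))),(((Betula,Martes),(Ailuropoda,Oryzias)),Saimiri))),((Tsuga,(Nomascus,Klebsiella)),(Saccharomyces,(Zea,Puma)))) (16 taxa).
The MRCA of Streptococcus and Bufo is the root, subtending the entire tree (19 taxa).
The first is nested inside the second, so Streptococcus shares a more recent common ancestor with Zea.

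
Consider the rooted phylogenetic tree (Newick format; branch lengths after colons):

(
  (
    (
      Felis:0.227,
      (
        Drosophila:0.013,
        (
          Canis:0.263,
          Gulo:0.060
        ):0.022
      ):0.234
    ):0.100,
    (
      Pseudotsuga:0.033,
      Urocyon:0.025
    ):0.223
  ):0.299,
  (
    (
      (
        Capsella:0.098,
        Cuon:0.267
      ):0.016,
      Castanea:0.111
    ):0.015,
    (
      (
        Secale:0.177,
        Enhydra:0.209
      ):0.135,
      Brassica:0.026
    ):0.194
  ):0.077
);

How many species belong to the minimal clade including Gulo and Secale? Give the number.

The MRCA of Gulo and Secale is the root, so the clade is the entire tree.
That clade contains 12 terminal taxa: Brassica, Canis, Capsella, Castanea, Cuon, Drosophila, Enhydra, Felis, Gulo, Pseudotsuga, Secale, Urocyon.

12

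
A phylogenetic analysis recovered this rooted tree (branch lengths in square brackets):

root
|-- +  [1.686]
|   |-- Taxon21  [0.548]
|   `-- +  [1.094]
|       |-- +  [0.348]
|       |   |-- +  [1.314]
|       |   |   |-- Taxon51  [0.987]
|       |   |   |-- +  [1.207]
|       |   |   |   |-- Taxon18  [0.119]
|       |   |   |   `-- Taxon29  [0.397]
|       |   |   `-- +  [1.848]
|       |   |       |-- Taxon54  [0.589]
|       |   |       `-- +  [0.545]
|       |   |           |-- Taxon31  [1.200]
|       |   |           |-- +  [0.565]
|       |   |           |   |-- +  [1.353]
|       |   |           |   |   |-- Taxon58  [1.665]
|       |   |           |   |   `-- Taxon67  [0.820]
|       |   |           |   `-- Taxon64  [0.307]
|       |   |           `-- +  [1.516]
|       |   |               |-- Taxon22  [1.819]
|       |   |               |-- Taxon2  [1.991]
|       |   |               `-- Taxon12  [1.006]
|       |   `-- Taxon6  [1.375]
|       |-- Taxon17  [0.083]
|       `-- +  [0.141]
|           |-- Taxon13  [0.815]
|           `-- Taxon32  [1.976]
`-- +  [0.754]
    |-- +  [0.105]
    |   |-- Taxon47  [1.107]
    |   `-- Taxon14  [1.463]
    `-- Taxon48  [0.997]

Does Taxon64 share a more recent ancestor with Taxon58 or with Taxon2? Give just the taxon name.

Taxon58

The MRCA of Taxon64 and Taxon58 subtends ((Taxon58,Taxon67),Taxon64) (3 taxa).
The MRCA of Taxon64 and Taxon2 subtends (Taxon31,((Taxon58,Taxon67),Taxon64),(Taxon22,Taxon2,Taxon12)) (7 taxa).
The first is nested inside the second, so Taxon64 shares a more recent common ancestor with Taxon58.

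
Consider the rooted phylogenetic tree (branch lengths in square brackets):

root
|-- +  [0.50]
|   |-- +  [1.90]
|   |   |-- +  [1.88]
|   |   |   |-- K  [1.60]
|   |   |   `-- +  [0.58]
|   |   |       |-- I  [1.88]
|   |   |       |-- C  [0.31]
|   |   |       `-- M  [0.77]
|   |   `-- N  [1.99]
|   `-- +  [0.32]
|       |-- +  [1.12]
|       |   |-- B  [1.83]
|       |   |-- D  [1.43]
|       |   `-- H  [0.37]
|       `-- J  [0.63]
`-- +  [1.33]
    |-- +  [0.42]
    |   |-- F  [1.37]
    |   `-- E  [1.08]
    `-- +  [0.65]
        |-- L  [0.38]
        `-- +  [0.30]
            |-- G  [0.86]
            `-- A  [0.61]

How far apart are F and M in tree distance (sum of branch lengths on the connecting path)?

The path runs F → … → MRCA → … → M; the MRCA is the root of the tree.
Branch lengths along that path: 1.37 + 0.42 + 1.33 + 0.50 + 1.90 + 1.88 + 0.58 + 0.77 = 8.75.

8.75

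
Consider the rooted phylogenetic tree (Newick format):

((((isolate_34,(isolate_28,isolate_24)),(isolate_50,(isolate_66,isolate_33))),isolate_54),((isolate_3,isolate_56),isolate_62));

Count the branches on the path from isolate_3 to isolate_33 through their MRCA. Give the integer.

8

The MRCA of isolate_3 and isolate_33 is the root of the tree.
From isolate_3 up to that node: 3 branches. From isolate_33 up to the same node: 5 branches. Total: 3 + 5 = 8.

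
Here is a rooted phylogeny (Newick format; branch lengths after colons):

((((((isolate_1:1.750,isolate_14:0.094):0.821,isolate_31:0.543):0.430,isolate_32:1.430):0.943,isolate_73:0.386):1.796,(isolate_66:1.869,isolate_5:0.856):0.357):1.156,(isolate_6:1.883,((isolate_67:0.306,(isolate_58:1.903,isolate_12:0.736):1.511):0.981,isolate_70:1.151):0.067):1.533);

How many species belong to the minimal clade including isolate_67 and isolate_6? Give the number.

5

The MRCA of isolate_67 and isolate_6 is the node subtending (isolate_6,((isolate_67,(isolate_58,isolate_12)),isolate_70)).
That clade contains 5 terminal taxa: isolate_12, isolate_58, isolate_6, isolate_67, isolate_70.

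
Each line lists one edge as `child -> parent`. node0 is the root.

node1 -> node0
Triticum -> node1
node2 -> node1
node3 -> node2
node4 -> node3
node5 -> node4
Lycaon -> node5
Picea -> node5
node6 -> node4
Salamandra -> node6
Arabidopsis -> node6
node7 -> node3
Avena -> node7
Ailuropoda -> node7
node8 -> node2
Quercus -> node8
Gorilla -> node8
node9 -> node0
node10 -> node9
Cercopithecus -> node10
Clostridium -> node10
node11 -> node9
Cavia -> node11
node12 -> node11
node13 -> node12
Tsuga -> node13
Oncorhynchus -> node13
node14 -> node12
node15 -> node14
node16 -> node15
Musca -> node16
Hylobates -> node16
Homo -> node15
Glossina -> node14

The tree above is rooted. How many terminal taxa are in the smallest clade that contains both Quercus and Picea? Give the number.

The MRCA of Quercus and Picea is the node subtending ((((Lycaon,Picea),(Salamandra,Arabidopsis)),(Avena,Ailuropoda)),(Quercus,Gorilla)).
That clade contains 8 terminal taxa: Ailuropoda, Arabidopsis, Avena, Gorilla, Lycaon, Picea, Quercus, Salamandra.

8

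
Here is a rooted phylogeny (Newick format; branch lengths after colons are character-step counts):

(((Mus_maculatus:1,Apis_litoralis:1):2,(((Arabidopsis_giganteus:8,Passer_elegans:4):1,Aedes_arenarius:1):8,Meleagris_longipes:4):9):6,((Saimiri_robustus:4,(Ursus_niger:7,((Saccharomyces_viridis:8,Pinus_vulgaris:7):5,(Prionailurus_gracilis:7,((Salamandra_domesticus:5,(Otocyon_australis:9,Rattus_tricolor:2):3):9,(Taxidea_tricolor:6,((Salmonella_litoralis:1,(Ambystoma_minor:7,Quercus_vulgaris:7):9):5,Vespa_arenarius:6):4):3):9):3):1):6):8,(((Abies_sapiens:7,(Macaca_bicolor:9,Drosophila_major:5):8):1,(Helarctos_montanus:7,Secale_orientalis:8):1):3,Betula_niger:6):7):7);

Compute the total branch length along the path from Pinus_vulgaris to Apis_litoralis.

The path runs Pinus_vulgaris → … → MRCA → … → Apis_litoralis; the MRCA is the root of the tree.
Branch lengths along that path: 7 + 5 + 1 + 6 + 8 + 7 + 6 + 2 + 1 = 43.

43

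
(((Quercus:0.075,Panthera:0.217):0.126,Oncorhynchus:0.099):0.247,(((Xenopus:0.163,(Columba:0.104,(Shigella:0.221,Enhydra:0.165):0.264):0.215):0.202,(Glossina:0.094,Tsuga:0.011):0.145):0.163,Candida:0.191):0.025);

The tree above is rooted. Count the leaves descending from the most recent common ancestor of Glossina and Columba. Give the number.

The MRCA of Glossina and Columba is the node subtending ((Xenopus,(Columba,(Shigella,Enhydra))),(Glossina,Tsuga)).
That clade contains 6 terminal taxa: Columba, Enhydra, Glossina, Shigella, Tsuga, Xenopus.

6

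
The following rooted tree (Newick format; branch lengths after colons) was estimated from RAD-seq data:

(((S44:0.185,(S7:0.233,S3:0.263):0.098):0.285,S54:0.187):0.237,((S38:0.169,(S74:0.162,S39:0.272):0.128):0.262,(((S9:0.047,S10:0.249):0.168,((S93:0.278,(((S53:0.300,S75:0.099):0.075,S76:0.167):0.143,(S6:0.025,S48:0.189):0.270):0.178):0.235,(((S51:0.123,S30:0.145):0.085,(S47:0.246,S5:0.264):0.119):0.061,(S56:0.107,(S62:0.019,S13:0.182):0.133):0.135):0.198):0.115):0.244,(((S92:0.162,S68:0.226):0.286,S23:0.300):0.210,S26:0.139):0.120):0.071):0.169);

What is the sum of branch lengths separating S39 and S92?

1.511

The path runs S39 → … → MRCA → … → S92; the MRCA is the node subtending ((S38,(S74,S39)),(((S9,S10),((S93,(((S53,S75),S76),(S6,S48))),(((S51,S30),(S47,S5)),(S56,(S62,S13))))),(((S92,S68),S23),S26))).
Branch lengths along that path: 0.272 + 0.128 + 0.262 + 0.071 + 0.120 + 0.210 + 0.286 + 0.162 = 1.511.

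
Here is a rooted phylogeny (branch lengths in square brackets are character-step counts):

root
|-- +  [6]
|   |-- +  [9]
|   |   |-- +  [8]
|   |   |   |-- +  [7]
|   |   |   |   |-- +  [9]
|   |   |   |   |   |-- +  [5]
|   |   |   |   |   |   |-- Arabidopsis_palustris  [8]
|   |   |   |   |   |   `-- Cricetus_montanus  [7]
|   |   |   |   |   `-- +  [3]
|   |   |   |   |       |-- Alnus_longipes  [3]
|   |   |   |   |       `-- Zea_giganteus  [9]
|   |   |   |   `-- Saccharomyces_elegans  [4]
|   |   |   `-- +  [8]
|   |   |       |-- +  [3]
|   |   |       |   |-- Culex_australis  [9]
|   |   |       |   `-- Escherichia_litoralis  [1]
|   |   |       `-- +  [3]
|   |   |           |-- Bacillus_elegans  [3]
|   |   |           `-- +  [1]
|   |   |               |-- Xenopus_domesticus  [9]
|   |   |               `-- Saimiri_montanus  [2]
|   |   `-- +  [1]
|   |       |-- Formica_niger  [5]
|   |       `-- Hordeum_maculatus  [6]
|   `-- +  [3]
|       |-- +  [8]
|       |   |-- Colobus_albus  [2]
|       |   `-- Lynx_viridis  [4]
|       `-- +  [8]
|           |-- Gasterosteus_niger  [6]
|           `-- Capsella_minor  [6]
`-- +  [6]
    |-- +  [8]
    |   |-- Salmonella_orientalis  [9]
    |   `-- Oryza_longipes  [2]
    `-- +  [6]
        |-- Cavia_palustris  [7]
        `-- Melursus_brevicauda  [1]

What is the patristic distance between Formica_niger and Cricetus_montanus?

42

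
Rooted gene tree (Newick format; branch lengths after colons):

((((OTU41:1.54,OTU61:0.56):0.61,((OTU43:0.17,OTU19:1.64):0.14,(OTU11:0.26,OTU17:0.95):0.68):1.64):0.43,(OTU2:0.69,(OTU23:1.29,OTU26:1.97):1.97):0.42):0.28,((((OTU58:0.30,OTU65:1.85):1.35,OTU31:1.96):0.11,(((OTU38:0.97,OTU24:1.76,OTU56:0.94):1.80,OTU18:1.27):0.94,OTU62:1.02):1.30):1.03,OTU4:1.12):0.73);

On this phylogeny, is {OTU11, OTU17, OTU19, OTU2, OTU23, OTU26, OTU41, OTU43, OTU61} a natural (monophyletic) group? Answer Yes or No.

The most recent common ancestor of these taxa subtends (((OTU41,OTU61),((OTU43,OTU19),(OTU11,OTU17))),(OTU2,(OTU23,OTU26))).
That clade has exactly 9 tips — every listed taxon and nothing else — so the group is monophyletic.

Yes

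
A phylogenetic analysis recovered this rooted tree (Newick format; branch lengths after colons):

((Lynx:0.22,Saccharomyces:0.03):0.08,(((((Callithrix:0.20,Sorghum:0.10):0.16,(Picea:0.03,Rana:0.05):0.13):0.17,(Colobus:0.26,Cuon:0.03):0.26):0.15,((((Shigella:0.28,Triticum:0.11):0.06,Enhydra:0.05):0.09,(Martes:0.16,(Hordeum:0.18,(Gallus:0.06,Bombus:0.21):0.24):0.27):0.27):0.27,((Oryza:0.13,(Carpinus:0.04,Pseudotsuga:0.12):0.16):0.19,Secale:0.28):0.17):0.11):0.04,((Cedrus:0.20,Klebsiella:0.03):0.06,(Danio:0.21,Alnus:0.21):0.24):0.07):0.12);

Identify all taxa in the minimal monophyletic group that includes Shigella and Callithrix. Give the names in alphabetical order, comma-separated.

Bombus, Callithrix, Carpinus, Colobus, Cuon, Enhydra, Gallus, Hordeum, Martes, Oryza, Picea, Pseudotsuga, Rana, Secale, Shigella, Sorghum, Triticum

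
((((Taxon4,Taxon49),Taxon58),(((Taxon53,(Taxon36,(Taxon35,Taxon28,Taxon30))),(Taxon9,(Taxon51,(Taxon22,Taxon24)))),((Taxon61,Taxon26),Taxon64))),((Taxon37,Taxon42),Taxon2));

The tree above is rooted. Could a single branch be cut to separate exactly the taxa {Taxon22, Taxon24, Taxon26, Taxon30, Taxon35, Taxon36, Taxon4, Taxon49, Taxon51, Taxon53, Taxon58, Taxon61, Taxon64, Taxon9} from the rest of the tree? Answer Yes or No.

The MRCA of the listed taxa subtends (((Taxon4,Taxon49),Taxon58),(((Taxon53,(Taxon36,(Taxon35,Taxon28,Taxon30))),(Taxon9,(Taxon51,(Taxon22,Taxon24)))),((Taxon61,Taxon26),Taxon64))).
That clade also contains Taxon28, which is not in the proposed group, so the group is not monophyletic.

No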